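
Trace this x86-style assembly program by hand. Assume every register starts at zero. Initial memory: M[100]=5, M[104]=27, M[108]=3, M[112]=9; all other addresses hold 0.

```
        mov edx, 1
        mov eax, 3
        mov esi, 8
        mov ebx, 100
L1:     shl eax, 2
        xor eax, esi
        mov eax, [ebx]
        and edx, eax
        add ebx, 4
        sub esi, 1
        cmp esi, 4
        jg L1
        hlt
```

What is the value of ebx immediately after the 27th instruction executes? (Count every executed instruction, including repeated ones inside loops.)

edx=1
eax=3
esi=8
ebx=100
eax=3<<2=12
eax=12^8=4
eax=M[100]=5
edx=1&5=1
ebx=100+4=104
esi=8-1=7
cmp esi, 4  (cmp 7,4)
jg L1: taken
eax=5<<2=20
eax=20^7=19
eax=M[104]=27
edx=1&27=1
ebx=104+4=108
esi=7-1=6
cmp esi, 4  (cmp 6,4)
jg L1: taken
eax=27<<2=108
eax=108^6=106
eax=M[108]=3
edx=1&3=1
ebx=108+4=112
esi=6-1=5
cmp esi, 4  (cmp 5,4)
After step 27: ebx = 112.

112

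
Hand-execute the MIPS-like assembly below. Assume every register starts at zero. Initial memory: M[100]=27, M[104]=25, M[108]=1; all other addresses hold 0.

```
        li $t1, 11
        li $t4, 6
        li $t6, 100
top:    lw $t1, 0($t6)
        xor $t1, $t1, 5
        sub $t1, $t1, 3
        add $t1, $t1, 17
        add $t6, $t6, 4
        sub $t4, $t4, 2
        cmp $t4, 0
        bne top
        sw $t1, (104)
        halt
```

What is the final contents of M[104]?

$t1=11
$t4=6
$t6=100
$t1=M[100]=27
$t1=27^5=30
$t1=30-3=27
$t1=27+17=44
$t6=100+4=104
$t4=6-2=4
cmp $t4, 0  (cmp 4,0)
bne top: taken
$t1=M[104]=25
$t1=25^5=28
$t1=28-3=25
$t1=25+17=42
$t6=104+4=108
$t4=4-2=2
cmp $t4, 0  (cmp 2,0)
bne top: taken
$t1=M[108]=1
$t1=1^5=4
$t1=4-3=1
$t1=1+17=18
$t6=108+4=112
$t4=2-2=0
cmp $t4, 0  (cmp 0,0)
bne top: not taken
sw $t1, (104) → M[104]=18
halt.

18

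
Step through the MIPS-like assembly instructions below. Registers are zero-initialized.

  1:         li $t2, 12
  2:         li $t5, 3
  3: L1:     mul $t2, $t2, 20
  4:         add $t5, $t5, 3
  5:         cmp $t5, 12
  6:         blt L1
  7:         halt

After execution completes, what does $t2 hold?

li $t2, 12 → $t2=12
li $t5, 3 → $t5=3
mul $t2, $t2, 20 → $t2=12*20=240
add $t5, $t5, 3 → $t5=3+3=6
cmp $t5, 12  (cmp 6,12)
blt L1: taken
mul $t2, $t2, 20 → $t2=240*20=4800
add $t5, $t5, 3 → $t5=6+3=9
cmp $t5, 12  (cmp 9,12)
blt L1: taken
mul $t2, $t2, 20 → $t2=4800*20=96000
add $t5, $t5, 3 → $t5=9+3=12
cmp $t5, 12  (cmp 12,12)
blt L1: not taken
halt.

96000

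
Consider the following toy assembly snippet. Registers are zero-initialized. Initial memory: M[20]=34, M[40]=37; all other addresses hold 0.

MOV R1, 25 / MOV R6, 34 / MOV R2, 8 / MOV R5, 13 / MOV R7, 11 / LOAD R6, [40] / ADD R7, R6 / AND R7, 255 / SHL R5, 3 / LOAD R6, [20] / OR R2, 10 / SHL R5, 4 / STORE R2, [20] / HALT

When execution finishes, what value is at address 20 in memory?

10

MOV R1, 25 → R1=25
MOV R6, 34 → R6=34
MOV R2, 8 → R2=8
MOV R5, 13 → R5=13
MOV R7, 11 → R7=11
LOAD R6, [40] → R6=M[40]=37
ADD R7, R6 → R7=11+37=48
AND R7, 255 → R7=48&255=48
SHL R5, 3 → R5=13<<3=104
LOAD R6, [20] → R6=M[20]=34
OR R2, 10 → R2=8|10=10
SHL R5, 4 → R5=104<<4=1664
STORE R2, [20] → M[20]=10
halt.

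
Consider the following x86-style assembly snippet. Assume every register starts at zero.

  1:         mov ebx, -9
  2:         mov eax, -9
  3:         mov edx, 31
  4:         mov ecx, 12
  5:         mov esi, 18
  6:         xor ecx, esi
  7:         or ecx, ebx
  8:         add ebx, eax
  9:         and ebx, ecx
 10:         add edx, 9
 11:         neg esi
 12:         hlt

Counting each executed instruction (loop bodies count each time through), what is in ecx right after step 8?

-1

ebx=-9
eax=-9
edx=31
ecx=12
esi=18
ecx=12^18=30
ecx=30|(-9)=-1
ebx=(-9)+(-9)=-18
After step 8: ecx = -1.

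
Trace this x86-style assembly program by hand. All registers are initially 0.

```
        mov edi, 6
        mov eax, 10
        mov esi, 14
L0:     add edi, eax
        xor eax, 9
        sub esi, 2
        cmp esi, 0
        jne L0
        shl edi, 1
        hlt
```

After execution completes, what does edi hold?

110

mov edi, 6 → edi=6
mov eax, 10 → eax=10
mov esi, 14 → esi=14
add edi, eax → edi=6+10=16
xor eax, 9 → eax=10^9=3
sub esi, 2 → esi=14-2=12
cmp esi, 0  (cmp 12,0)
jne L0: taken
add edi, eax → edi=16+3=19
xor eax, 9 → eax=3^9=10
sub esi, 2 → esi=12-2=10
cmp esi, 0  (cmp 10,0)
jne L0: taken
add edi, eax → edi=19+10=29
xor eax, 9 → eax=10^9=3
sub esi, 2 → esi=10-2=8
cmp esi, 0  (cmp 8,0)
jne L0: taken
add edi, eax → edi=29+3=32
xor eax, 9 → eax=3^9=10
sub esi, 2 → esi=8-2=6
cmp esi, 0  (cmp 6,0)
jne L0: taken
add edi, eax → edi=32+10=42
xor eax, 9 → eax=10^9=3
sub esi, 2 → esi=6-2=4
cmp esi, 0  (cmp 4,0)
jne L0: taken
add edi, eax → edi=42+3=45
xor eax, 9 → eax=3^9=10
sub esi, 2 → esi=4-2=2
cmp esi, 0  (cmp 2,0)
jne L0: taken
add edi, eax → edi=45+10=55
xor eax, 9 → eax=10^9=3
sub esi, 2 → esi=2-2=0
cmp esi, 0  (cmp 0,0)
jne L0: not taken
shl edi, 1 → edi=55<<1=110
halt.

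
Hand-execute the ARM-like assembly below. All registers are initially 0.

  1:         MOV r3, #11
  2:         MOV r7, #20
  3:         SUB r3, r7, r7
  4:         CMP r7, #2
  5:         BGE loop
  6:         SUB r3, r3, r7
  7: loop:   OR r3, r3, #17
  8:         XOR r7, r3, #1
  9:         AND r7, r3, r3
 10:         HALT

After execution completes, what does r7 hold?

r3=11
r7=20
r3=20-20=0
CMP r7, #2  (cmp 20,2)
BGE loop: taken
r3=0|17=17
r7=17^1=16
r7=17&17=17
halt.

17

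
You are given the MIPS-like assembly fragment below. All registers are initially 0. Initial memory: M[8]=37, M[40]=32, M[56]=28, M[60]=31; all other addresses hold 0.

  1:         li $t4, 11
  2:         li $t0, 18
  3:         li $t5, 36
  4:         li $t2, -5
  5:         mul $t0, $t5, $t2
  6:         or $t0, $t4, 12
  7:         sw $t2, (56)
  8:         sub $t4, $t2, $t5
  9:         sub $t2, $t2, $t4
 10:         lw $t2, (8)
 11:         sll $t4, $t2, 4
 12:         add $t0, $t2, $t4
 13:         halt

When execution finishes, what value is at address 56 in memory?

$t4=11
$t0=18
$t5=36
$t2=-5
$t0=36*(-5)=-180
$t0=11|12=15
sw $t2, (56) → M[56]=-5
$t4=(-5)-36=-41
$t2=(-5)-(-41)=36
$t2=M[8]=37
$t4=37<<4=592
$t0=37+592=629
halt.

-5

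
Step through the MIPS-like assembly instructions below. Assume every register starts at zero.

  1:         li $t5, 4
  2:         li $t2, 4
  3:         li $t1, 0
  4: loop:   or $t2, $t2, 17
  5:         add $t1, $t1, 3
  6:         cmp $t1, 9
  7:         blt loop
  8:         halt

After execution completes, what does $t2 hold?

21

$t5=4
$t2=4
$t1=0
$t2=4|17=21
$t1=0+3=3
cmp $t1, 9  (cmp 3,9)
blt loop: taken
$t2=21|17=21
$t1=3+3=6
cmp $t1, 9  (cmp 6,9)
blt loop: taken
$t2=21|17=21
$t1=6+3=9
cmp $t1, 9  (cmp 9,9)
blt loop: not taken
halt.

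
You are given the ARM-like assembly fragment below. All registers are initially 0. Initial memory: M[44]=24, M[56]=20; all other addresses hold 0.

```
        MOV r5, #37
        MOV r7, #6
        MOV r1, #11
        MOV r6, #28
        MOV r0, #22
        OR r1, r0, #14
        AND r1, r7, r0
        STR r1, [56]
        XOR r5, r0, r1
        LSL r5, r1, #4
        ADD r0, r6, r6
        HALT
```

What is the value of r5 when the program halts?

96

after MOV r5, #37: r5=37
after MOV r7, #6: r7=6
after MOV r1, #11: r1=11
after MOV r6, #28: r6=28
after MOV r0, #22: r0=22
after OR r1, r0, #14: r1=22|14=30
after AND r1, r7, r0: r1=6&22=6
STR r1, [56] → M[56]=6
after XOR r5, r0, r1: r5=22^6=16
after LSL r5, r1, #4: r5=6<<4=96
after ADD r0, r6, r6: r0=28+28=56
halt.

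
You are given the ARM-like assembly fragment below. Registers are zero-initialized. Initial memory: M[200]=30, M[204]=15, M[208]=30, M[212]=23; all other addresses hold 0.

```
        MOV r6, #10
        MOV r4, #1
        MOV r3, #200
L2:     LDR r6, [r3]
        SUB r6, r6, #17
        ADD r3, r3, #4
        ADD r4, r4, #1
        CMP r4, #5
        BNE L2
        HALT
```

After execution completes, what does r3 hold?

after MOV r6, #10: r6=10
after MOV r4, #1: r4=1
after MOV r3, #200: r3=200
after LDR r6, [r3]: r6=M[200]=30
after SUB r6, r6, #17: r6=30-17=13
after ADD r3, r3, #4: r3=200+4=204
after ADD r4, r4, #1: r4=1+1=2
CMP r4, #5  (cmp 2,5)
BNE L2: taken
after LDR r6, [r3]: r6=M[204]=15
after SUB r6, r6, #17: r6=15-17=-2
after ADD r3, r3, #4: r3=204+4=208
after ADD r4, r4, #1: r4=2+1=3
CMP r4, #5  (cmp 3,5)
BNE L2: taken
after LDR r6, [r3]: r6=M[208]=30
after SUB r6, r6, #17: r6=30-17=13
after ADD r3, r3, #4: r3=208+4=212
after ADD r4, r4, #1: r4=3+1=4
CMP r4, #5  (cmp 4,5)
BNE L2: taken
after LDR r6, [r3]: r6=M[212]=23
after SUB r6, r6, #17: r6=23-17=6
after ADD r3, r3, #4: r3=212+4=216
after ADD r4, r4, #1: r4=4+1=5
CMP r4, #5  (cmp 5,5)
BNE L2: not taken
halt.

216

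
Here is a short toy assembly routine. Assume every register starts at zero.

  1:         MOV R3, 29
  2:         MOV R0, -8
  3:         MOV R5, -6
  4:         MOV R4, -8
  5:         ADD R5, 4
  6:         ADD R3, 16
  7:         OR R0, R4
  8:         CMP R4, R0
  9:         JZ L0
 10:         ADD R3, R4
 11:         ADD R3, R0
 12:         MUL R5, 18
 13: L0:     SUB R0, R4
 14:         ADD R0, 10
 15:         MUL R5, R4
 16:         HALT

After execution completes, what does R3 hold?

45

MOV R3, 29 → R3=29
MOV R0, -8 → R0=-8
MOV R5, -6 → R5=-6
MOV R4, -8 → R4=-8
ADD R5, 4 → R5=(-6)+4=-2
ADD R3, 16 → R3=29+16=45
OR R0, R4 → R0=(-8)|(-8)=-8
CMP R4, R0  (cmp -8,-8)
JZ L0: taken
SUB R0, R4 → R0=(-8)-(-8)=0
ADD R0, 10 → R0=0+10=10
MUL R5, R4 → R5=(-2)*(-8)=16
halt.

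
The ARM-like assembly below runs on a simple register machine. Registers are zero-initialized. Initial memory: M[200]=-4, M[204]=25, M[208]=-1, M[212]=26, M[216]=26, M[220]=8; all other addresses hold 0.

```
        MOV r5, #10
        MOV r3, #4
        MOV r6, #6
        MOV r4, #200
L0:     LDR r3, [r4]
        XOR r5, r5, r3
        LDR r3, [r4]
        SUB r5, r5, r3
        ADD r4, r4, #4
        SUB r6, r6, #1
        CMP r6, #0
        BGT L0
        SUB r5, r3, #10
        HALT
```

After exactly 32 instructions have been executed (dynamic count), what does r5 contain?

r5=10
r3=4
r6=6
r4=200
r3=M[200]=-4
r5=10^(-4)=-10
r3=M[200]=-4
r5=(-10)-(-4)=-6
r4=200+4=204
r6=6-1=5
CMP r6, #0  (cmp 5,0)
BGT L0: taken
r3=M[204]=25
r5=(-6)^25=-29
r3=M[204]=25
r5=(-29)-25=-54
r4=204+4=208
r6=5-1=4
CMP r6, #0  (cmp 4,0)
BGT L0: taken
r3=M[208]=-1
r5=(-54)^(-1)=53
r3=M[208]=-1
r5=53-(-1)=54
r4=208+4=212
r6=4-1=3
CMP r6, #0  (cmp 3,0)
BGT L0: taken
r3=M[212]=26
r5=54^26=44
r3=M[212]=26
r5=44-26=18
After step 32: r5 = 18.

18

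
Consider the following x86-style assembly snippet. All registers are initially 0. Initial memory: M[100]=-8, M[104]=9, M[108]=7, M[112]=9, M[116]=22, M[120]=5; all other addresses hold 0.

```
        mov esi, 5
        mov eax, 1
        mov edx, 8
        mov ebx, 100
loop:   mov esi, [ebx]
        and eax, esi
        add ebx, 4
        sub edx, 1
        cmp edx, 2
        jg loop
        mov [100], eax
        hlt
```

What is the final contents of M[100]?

0

esi=5
eax=1
edx=8
ebx=100
esi=M[100]=-8
eax=1&(-8)=0
ebx=100+4=104
edx=8-1=7
cmp edx, 2  (cmp 7,2)
jg loop: taken
esi=M[104]=9
eax=0&9=0
ebx=104+4=108
edx=7-1=6
cmp edx, 2  (cmp 6,2)
jg loop: taken
esi=M[108]=7
eax=0&7=0
ebx=108+4=112
edx=6-1=5
cmp edx, 2  (cmp 5,2)
jg loop: taken
esi=M[112]=9
eax=0&9=0
ebx=112+4=116
edx=5-1=4
cmp edx, 2  (cmp 4,2)
jg loop: taken
esi=M[116]=22
eax=0&22=0
ebx=116+4=120
edx=4-1=3
cmp edx, 2  (cmp 3,2)
jg loop: taken
esi=M[120]=5
eax=0&5=0
ebx=120+4=124
edx=3-1=2
cmp edx, 2  (cmp 2,2)
jg loop: not taken
mov [100], eax → M[100]=0
halt.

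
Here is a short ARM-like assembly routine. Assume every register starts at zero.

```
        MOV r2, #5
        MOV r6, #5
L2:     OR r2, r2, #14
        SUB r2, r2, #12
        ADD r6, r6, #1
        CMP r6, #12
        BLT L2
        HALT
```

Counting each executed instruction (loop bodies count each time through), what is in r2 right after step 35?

3

after MOV r2, #5: r2=5
after MOV r6, #5: r6=5
after OR r2, r2, #14: r2=5|14=15
after SUB r2, r2, #12: r2=15-12=3
after ADD r6, r6, #1: r6=5+1=6
CMP r6, #12  (cmp 6,12)
BLT L2: taken
after OR r2, r2, #14: r2=3|14=15
after SUB r2, r2, #12: r2=15-12=3
after ADD r6, r6, #1: r6=6+1=7
CMP r6, #12  (cmp 7,12)
BLT L2: taken
after OR r2, r2, #14: r2=3|14=15
after SUB r2, r2, #12: r2=15-12=3
after ADD r6, r6, #1: r6=7+1=8
CMP r6, #12  (cmp 8,12)
BLT L2: taken
after OR r2, r2, #14: r2=3|14=15
after SUB r2, r2, #12: r2=15-12=3
after ADD r6, r6, #1: r6=8+1=9
CMP r6, #12  (cmp 9,12)
BLT L2: taken
after OR r2, r2, #14: r2=3|14=15
after SUB r2, r2, #12: r2=15-12=3
after ADD r6, r6, #1: r6=9+1=10
CMP r6, #12  (cmp 10,12)
BLT L2: taken
after OR r2, r2, #14: r2=3|14=15
after SUB r2, r2, #12: r2=15-12=3
after ADD r6, r6, #1: r6=10+1=11
CMP r6, #12  (cmp 11,12)
BLT L2: taken
after OR r2, r2, #14: r2=3|14=15
after SUB r2, r2, #12: r2=15-12=3
after ADD r6, r6, #1: r6=11+1=12
After step 35: r2 = 3.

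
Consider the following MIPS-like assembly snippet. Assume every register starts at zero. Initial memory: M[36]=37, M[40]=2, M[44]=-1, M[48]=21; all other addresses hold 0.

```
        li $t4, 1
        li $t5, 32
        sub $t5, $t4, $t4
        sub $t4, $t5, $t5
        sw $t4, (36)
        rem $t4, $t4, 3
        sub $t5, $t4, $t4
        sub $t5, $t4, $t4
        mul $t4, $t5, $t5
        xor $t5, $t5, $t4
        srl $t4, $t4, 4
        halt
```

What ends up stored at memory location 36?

0

after li $t4, 1: $t4=1
after li $t5, 32: $t5=32
after sub $t5, $t4, $t4: $t5=1-1=0
after sub $t4, $t5, $t5: $t4=0-0=0
sw $t4, (36) → M[36]=0
after rem $t4, $t4, 3: $t4=0%3=0
after sub $t5, $t4, $t4: $t5=0-0=0
after sub $t5, $t4, $t4: $t5=0-0=0
after mul $t4, $t5, $t5: $t4=0*0=0
after xor $t5, $t5, $t4: $t5=0^0=0
after srl $t4, $t4, 4: $t4=0>>4=0
halt.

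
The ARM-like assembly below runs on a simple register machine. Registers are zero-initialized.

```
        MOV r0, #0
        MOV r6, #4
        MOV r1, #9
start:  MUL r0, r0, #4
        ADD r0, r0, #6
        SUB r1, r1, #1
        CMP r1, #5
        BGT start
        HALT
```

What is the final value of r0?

510

after MOV r0, #0: r0=0
after MOV r6, #4: r6=4
after MOV r1, #9: r1=9
after MUL r0, r0, #4: r0=0*4=0
after ADD r0, r0, #6: r0=0+6=6
after SUB r1, r1, #1: r1=9-1=8
CMP r1, #5  (cmp 8,5)
BGT start: taken
after MUL r0, r0, #4: r0=6*4=24
after ADD r0, r0, #6: r0=24+6=30
after SUB r1, r1, #1: r1=8-1=7
CMP r1, #5  (cmp 7,5)
BGT start: taken
after MUL r0, r0, #4: r0=30*4=120
after ADD r0, r0, #6: r0=120+6=126
after SUB r1, r1, #1: r1=7-1=6
CMP r1, #5  (cmp 6,5)
BGT start: taken
after MUL r0, r0, #4: r0=126*4=504
after ADD r0, r0, #6: r0=504+6=510
after SUB r1, r1, #1: r1=6-1=5
CMP r1, #5  (cmp 5,5)
BGT start: not taken
halt.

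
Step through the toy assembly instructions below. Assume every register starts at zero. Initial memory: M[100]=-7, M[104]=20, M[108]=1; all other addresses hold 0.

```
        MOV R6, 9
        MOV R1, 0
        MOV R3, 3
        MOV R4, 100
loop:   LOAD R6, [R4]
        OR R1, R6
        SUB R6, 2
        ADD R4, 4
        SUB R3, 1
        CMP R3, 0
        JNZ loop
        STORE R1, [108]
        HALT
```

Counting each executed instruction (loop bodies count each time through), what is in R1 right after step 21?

-3

R6=9
R1=0
R3=3
R4=100
R6=M[100]=-7
R1=0|(-7)=-7
R6=(-7)-2=-9
R4=100+4=104
R3=3-1=2
CMP R3, 0  (cmp 2,0)
JNZ loop: taken
R6=M[104]=20
R1=(-7)|20=-3
R6=20-2=18
R4=104+4=108
R3=2-1=1
CMP R3, 0  (cmp 1,0)
JNZ loop: taken
R6=M[108]=1
R1=(-3)|1=-3
R6=1-2=-1
After step 21: R1 = -3.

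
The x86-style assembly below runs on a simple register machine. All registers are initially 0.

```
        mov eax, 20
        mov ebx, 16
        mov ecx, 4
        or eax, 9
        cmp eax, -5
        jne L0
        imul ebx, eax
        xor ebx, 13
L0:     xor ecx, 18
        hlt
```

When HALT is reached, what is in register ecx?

22

eax=20
ebx=16
ecx=4
eax=20|9=29
cmp eax, -5  (cmp 29,-5)
jne L0: taken
ecx=4^18=22
halt.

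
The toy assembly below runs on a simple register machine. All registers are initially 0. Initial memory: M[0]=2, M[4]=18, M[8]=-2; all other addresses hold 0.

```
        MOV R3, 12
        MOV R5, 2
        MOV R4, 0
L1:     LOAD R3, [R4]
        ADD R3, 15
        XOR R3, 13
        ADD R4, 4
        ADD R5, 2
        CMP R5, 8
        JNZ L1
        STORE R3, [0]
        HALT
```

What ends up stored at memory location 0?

R3=12
R5=2
R4=0
R3=M[0]=2
R3=2+15=17
R3=17^13=28
R4=0+4=4
R5=2+2=4
CMP R5, 8  (cmp 4,8)
JNZ L1: taken
R3=M[4]=18
R3=18+15=33
R3=33^13=44
R4=4+4=8
R5=4+2=6
CMP R5, 8  (cmp 6,8)
JNZ L1: taken
R3=M[8]=-2
R3=(-2)+15=13
R3=13^13=0
R4=8+4=12
R5=6+2=8
CMP R5, 8  (cmp 8,8)
JNZ L1: not taken
STORE R3, [0] → M[0]=0
halt.

0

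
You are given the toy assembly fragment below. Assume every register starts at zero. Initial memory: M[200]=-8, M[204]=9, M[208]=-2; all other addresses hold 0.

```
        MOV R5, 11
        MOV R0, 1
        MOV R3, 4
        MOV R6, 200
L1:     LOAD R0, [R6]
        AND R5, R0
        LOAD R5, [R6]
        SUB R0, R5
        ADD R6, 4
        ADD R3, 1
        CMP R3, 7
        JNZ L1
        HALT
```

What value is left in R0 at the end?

MOV R5, 11 → R5=11
MOV R0, 1 → R0=1
MOV R3, 4 → R3=4
MOV R6, 200 → R6=200
LOAD R0, [R6] → R0=M[200]=-8
AND R5, R0 → R5=11&(-8)=8
LOAD R5, [R6] → R5=M[200]=-8
SUB R0, R5 → R0=(-8)-(-8)=0
ADD R6, 4 → R6=200+4=204
ADD R3, 1 → R3=4+1=5
CMP R3, 7  (cmp 5,7)
JNZ L1: taken
LOAD R0, [R6] → R0=M[204]=9
AND R5, R0 → R5=(-8)&9=8
LOAD R5, [R6] → R5=M[204]=9
SUB R0, R5 → R0=9-9=0
ADD R6, 4 → R6=204+4=208
ADD R3, 1 → R3=5+1=6
CMP R3, 7  (cmp 6,7)
JNZ L1: taken
LOAD R0, [R6] → R0=M[208]=-2
AND R5, R0 → R5=9&(-2)=8
LOAD R5, [R6] → R5=M[208]=-2
SUB R0, R5 → R0=(-2)-(-2)=0
ADD R6, 4 → R6=208+4=212
ADD R3, 1 → R3=6+1=7
CMP R3, 7  (cmp 7,7)
JNZ L1: not taken
halt.

0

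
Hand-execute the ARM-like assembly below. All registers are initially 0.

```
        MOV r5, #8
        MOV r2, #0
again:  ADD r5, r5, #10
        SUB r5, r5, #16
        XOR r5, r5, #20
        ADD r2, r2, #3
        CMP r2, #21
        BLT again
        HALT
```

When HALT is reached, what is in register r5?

-14

MOV r5, #8 → r5=8
MOV r2, #0 → r2=0
ADD r5, r5, #10 → r5=8+10=18
SUB r5, r5, #16 → r5=18-16=2
XOR r5, r5, #20 → r5=2^20=22
ADD r2, r2, #3 → r2=0+3=3
CMP r2, #21  (cmp 3,21)
BLT again: taken
ADD r5, r5, #10 → r5=22+10=32
SUB r5, r5, #16 → r5=32-16=16
XOR r5, r5, #20 → r5=16^20=4
ADD r2, r2, #3 → r2=3+3=6
CMP r2, #21  (cmp 6,21)
BLT again: taken
ADD r5, r5, #10 → r5=4+10=14
SUB r5, r5, #16 → r5=14-16=-2
XOR r5, r5, #20 → r5=(-2)^20=-22
ADD r2, r2, #3 → r2=6+3=9
CMP r2, #21  (cmp 9,21)
BLT again: taken
ADD r5, r5, #10 → r5=(-22)+10=-12
SUB r5, r5, #16 → r5=(-12)-16=-28
XOR r5, r5, #20 → r5=(-28)^20=-16
ADD r2, r2, #3 → r2=9+3=12
CMP r2, #21  (cmp 12,21)
BLT again: taken
ADD r5, r5, #10 → r5=(-16)+10=-6
SUB r5, r5, #16 → r5=(-6)-16=-22
XOR r5, r5, #20 → r5=(-22)^20=-2
ADD r2, r2, #3 → r2=12+3=15
CMP r2, #21  (cmp 15,21)
BLT again: taken
ADD r5, r5, #10 → r5=(-2)+10=8
SUB r5, r5, #16 → r5=8-16=-8
XOR r5, r5, #20 → r5=(-8)^20=-20
ADD r2, r2, #3 → r2=15+3=18
CMP r2, #21  (cmp 18,21)
BLT again: taken
ADD r5, r5, #10 → r5=(-20)+10=-10
SUB r5, r5, #16 → r5=(-10)-16=-26
XOR r5, r5, #20 → r5=(-26)^20=-14
ADD r2, r2, #3 → r2=18+3=21
CMP r2, #21  (cmp 21,21)
BLT again: not taken
halt.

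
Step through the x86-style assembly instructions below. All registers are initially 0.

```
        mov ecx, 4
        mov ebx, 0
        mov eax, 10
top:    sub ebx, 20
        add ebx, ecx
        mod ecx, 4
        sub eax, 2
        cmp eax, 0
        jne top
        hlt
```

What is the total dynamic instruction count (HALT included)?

after mov ecx, 4: ecx=4
after mov ebx, 0: ebx=0
after mov eax, 10: eax=10
after sub ebx, 20: ebx=0-20=-20
after add ebx, ecx: ebx=(-20)+4=-16
after mod ecx, 4: ecx=4%4=0
after sub eax, 2: eax=10-2=8
cmp eax, 0  (cmp 8,0)
jne top: taken
after sub ebx, 20: ebx=(-16)-20=-36
after add ebx, ecx: ebx=(-36)+0=-36
after mod ecx, 4: ecx=0%4=0
after sub eax, 2: eax=8-2=6
cmp eax, 0  (cmp 6,0)
jne top: taken
after sub ebx, 20: ebx=(-36)-20=-56
after add ebx, ecx: ebx=(-56)+0=-56
after mod ecx, 4: ecx=0%4=0
after sub eax, 2: eax=6-2=4
cmp eax, 0  (cmp 4,0)
jne top: taken
after sub ebx, 20: ebx=(-56)-20=-76
after add ebx, ecx: ebx=(-76)+0=-76
after mod ecx, 4: ecx=0%4=0
after sub eax, 2: eax=4-2=2
cmp eax, 0  (cmp 2,0)
jne top: taken
after sub ebx, 20: ebx=(-76)-20=-96
after add ebx, ecx: ebx=(-96)+0=-96
after mod ecx, 4: ecx=0%4=0
after sub eax, 2: eax=2-2=0
cmp eax, 0  (cmp 0,0)
jne top: not taken
halt.
Total executed instructions: 34.

34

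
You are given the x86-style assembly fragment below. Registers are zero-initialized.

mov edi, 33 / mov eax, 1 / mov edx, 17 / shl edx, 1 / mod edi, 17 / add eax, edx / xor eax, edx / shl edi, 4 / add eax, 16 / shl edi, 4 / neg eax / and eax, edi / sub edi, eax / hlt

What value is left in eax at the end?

4096

mov edi, 33 → edi=33
mov eax, 1 → eax=1
mov edx, 17 → edx=17
shl edx, 1 → edx=17<<1=34
mod edi, 17 → edi=33%17=16
add eax, edx → eax=1+34=35
xor eax, edx → eax=35^34=1
shl edi, 4 → edi=16<<4=256
add eax, 16 → eax=1+16=17
shl edi, 4 → edi=256<<4=4096
neg eax → eax=-(17)=-17
and eax, edi → eax=(-17)&4096=4096
sub edi, eax → edi=4096-4096=0
halt.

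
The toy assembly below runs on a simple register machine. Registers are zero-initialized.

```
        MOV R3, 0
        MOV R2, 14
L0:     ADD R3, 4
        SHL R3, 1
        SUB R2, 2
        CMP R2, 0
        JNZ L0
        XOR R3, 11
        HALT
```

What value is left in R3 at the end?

after MOV R3, 0: R3=0
after MOV R2, 14: R2=14
after ADD R3, 4: R3=0+4=4
after SHL R3, 1: R3=4<<1=8
after SUB R2, 2: R2=14-2=12
CMP R2, 0  (cmp 12,0)
JNZ L0: taken
after ADD R3, 4: R3=8+4=12
after SHL R3, 1: R3=12<<1=24
after SUB R2, 2: R2=12-2=10
CMP R2, 0  (cmp 10,0)
JNZ L0: taken
after ADD R3, 4: R3=24+4=28
after SHL R3, 1: R3=28<<1=56
after SUB R2, 2: R2=10-2=8
CMP R2, 0  (cmp 8,0)
JNZ L0: taken
after ADD R3, 4: R3=56+4=60
after SHL R3, 1: R3=60<<1=120
after SUB R2, 2: R2=8-2=6
CMP R2, 0  (cmp 6,0)
JNZ L0: taken
after ADD R3, 4: R3=120+4=124
after SHL R3, 1: R3=124<<1=248
after SUB R2, 2: R2=6-2=4
CMP R2, 0  (cmp 4,0)
JNZ L0: taken
after ADD R3, 4: R3=248+4=252
after SHL R3, 1: R3=252<<1=504
after SUB R2, 2: R2=4-2=2
CMP R2, 0  (cmp 2,0)
JNZ L0: taken
after ADD R3, 4: R3=504+4=508
after SHL R3, 1: R3=508<<1=1016
after SUB R2, 2: R2=2-2=0
CMP R2, 0  (cmp 0,0)
JNZ L0: not taken
after XOR R3, 11: R3=1016^11=1011
halt.

1011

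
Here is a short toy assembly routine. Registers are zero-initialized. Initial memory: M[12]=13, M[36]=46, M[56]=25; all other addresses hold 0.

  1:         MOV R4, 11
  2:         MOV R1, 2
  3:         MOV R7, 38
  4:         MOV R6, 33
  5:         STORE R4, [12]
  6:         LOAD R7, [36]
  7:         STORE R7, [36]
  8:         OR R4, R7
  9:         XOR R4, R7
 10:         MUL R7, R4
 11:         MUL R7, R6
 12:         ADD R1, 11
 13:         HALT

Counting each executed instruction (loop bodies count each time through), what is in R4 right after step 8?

R4=11
R1=2
R7=38
R6=33
STORE R4, [12] → M[12]=11
R7=M[36]=46
STORE R7, [36] → M[36]=46
R4=11|46=47
After step 8: R4 = 47.

47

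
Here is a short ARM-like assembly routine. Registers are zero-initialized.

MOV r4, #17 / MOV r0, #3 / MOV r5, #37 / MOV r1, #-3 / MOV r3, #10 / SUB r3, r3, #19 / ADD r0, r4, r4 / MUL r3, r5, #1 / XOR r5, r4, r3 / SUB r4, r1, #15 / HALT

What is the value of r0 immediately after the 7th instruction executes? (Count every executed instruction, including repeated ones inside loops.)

34

after MOV r4, #17: r4=17
after MOV r0, #3: r0=3
after MOV r5, #37: r5=37
after MOV r1, #-3: r1=-3
after MOV r3, #10: r3=10
after SUB r3, r3, #19: r3=10-19=-9
after ADD r0, r4, r4: r0=17+17=34
After step 7: r0 = 34.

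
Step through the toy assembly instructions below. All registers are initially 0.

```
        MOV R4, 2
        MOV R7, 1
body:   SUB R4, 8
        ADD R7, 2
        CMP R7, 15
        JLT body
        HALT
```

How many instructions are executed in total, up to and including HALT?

31

MOV R4, 2 → R4=2
MOV R7, 1 → R7=1
SUB R4, 8 → R4=2-8=-6
ADD R7, 2 → R7=1+2=3
CMP R7, 15  (cmp 3,15)
JLT body: taken
SUB R4, 8 → R4=(-6)-8=-14
ADD R7, 2 → R7=3+2=5
CMP R7, 15  (cmp 5,15)
JLT body: taken
SUB R4, 8 → R4=(-14)-8=-22
ADD R7, 2 → R7=5+2=7
CMP R7, 15  (cmp 7,15)
JLT body: taken
SUB R4, 8 → R4=(-22)-8=-30
ADD R7, 2 → R7=7+2=9
CMP R7, 15  (cmp 9,15)
JLT body: taken
SUB R4, 8 → R4=(-30)-8=-38
ADD R7, 2 → R7=9+2=11
CMP R7, 15  (cmp 11,15)
JLT body: taken
SUB R4, 8 → R4=(-38)-8=-46
ADD R7, 2 → R7=11+2=13
CMP R7, 15  (cmp 13,15)
JLT body: taken
SUB R4, 8 → R4=(-46)-8=-54
ADD R7, 2 → R7=13+2=15
CMP R7, 15  (cmp 15,15)
JLT body: not taken
halt.
Total executed instructions: 31.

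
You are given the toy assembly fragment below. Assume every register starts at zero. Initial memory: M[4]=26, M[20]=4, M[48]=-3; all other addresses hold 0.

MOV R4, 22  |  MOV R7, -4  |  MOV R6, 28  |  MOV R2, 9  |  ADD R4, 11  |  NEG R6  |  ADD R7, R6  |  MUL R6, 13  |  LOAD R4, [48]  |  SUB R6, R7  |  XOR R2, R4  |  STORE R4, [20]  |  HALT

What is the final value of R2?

MOV R4, 22 → R4=22
MOV R7, -4 → R7=-4
MOV R6, 28 → R6=28
MOV R2, 9 → R2=9
ADD R4, 11 → R4=22+11=33
NEG R6 → R6=-(28)=-28
ADD R7, R6 → R7=(-4)+(-28)=-32
MUL R6, 13 → R6=(-28)*13=-364
LOAD R4, [48] → R4=M[48]=-3
SUB R6, R7 → R6=(-364)-(-32)=-332
XOR R2, R4 → R2=9^(-3)=-12
STORE R4, [20] → M[20]=-3
halt.

-12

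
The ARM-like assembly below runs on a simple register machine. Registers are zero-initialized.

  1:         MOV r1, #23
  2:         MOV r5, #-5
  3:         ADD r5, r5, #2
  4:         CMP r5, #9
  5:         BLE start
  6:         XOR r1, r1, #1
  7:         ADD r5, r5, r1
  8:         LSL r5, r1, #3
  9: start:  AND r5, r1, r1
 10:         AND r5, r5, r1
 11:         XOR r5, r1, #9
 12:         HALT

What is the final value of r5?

30

MOV r1, #23 → r1=23
MOV r5, #-5 → r5=-5
ADD r5, r5, #2 → r5=(-5)+2=-3
CMP r5, #9  (cmp -3,9)
BLE start: taken
AND r5, r1, r1 → r5=23&23=23
AND r5, r5, r1 → r5=23&23=23
XOR r5, r1, #9 → r5=23^9=30
halt.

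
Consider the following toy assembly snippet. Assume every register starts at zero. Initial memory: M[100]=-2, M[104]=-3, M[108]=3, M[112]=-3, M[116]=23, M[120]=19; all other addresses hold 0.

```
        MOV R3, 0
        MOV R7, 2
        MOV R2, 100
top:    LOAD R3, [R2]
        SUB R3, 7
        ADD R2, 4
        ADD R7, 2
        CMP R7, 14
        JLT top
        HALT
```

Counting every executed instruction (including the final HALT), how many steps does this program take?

after MOV R3, 0: R3=0
after MOV R7, 2: R7=2
after MOV R2, 100: R2=100
after LOAD R3, [R2]: R3=M[100]=-2
after SUB R3, 7: R3=(-2)-7=-9
after ADD R2, 4: R2=100+4=104
after ADD R7, 2: R7=2+2=4
CMP R7, 14  (cmp 4,14)
JLT top: taken
after LOAD R3, [R2]: R3=M[104]=-3
after SUB R3, 7: R3=(-3)-7=-10
after ADD R2, 4: R2=104+4=108
after ADD R7, 2: R7=4+2=6
CMP R7, 14  (cmp 6,14)
JLT top: taken
after LOAD R3, [R2]: R3=M[108]=3
after SUB R3, 7: R3=3-7=-4
after ADD R2, 4: R2=108+4=112
after ADD R7, 2: R7=6+2=8
CMP R7, 14  (cmp 8,14)
JLT top: taken
after LOAD R3, [R2]: R3=M[112]=-3
after SUB R3, 7: R3=(-3)-7=-10
after ADD R2, 4: R2=112+4=116
after ADD R7, 2: R7=8+2=10
CMP R7, 14  (cmp 10,14)
JLT top: taken
after LOAD R3, [R2]: R3=M[116]=23
after SUB R3, 7: R3=23-7=16
after ADD R2, 4: R2=116+4=120
after ADD R7, 2: R7=10+2=12
CMP R7, 14  (cmp 12,14)
JLT top: taken
after LOAD R3, [R2]: R3=M[120]=19
after SUB R3, 7: R3=19-7=12
after ADD R2, 4: R2=120+4=124
after ADD R7, 2: R7=12+2=14
CMP R7, 14  (cmp 14,14)
JLT top: not taken
halt.
Total executed instructions: 40.

40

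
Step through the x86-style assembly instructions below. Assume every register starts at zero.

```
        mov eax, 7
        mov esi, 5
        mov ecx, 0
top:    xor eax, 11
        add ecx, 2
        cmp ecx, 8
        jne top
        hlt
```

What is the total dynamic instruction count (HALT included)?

mov eax, 7 → eax=7
mov esi, 5 → esi=5
mov ecx, 0 → ecx=0
xor eax, 11 → eax=7^11=12
add ecx, 2 → ecx=0+2=2
cmp ecx, 8  (cmp 2,8)
jne top: taken
xor eax, 11 → eax=12^11=7
add ecx, 2 → ecx=2+2=4
cmp ecx, 8  (cmp 4,8)
jne top: taken
xor eax, 11 → eax=7^11=12
add ecx, 2 → ecx=4+2=6
cmp ecx, 8  (cmp 6,8)
jne top: taken
xor eax, 11 → eax=12^11=7
add ecx, 2 → ecx=6+2=8
cmp ecx, 8  (cmp 8,8)
jne top: not taken
halt.
Total executed instructions: 20.

20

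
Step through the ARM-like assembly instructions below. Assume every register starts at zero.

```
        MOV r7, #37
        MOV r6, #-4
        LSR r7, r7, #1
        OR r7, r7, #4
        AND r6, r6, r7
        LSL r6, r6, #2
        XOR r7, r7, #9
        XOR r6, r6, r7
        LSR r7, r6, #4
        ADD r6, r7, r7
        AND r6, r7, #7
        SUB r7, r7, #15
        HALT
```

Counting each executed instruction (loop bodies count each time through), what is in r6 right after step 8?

79

r7=37
r6=-4
r7=37>>1=18
r7=18|4=22
r6=(-4)&22=20
r6=20<<2=80
r7=22^9=31
r6=80^31=79
After step 8: r6 = 79.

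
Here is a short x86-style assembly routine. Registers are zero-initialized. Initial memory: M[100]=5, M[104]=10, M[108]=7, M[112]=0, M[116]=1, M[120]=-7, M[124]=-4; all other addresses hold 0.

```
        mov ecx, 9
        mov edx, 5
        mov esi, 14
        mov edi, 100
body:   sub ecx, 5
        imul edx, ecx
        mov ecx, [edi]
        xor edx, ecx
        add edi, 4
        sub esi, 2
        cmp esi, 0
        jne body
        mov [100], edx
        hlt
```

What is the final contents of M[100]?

ecx=9
edx=5
esi=14
edi=100
ecx=9-5=4
edx=5*4=20
ecx=M[100]=5
edx=20^5=17
edi=100+4=104
esi=14-2=12
cmp esi, 0  (cmp 12,0)
jne body: taken
ecx=5-5=0
edx=17*0=0
ecx=M[104]=10
edx=0^10=10
edi=104+4=108
esi=12-2=10
cmp esi, 0  (cmp 10,0)
jne body: taken
ecx=10-5=5
edx=10*5=50
ecx=M[108]=7
edx=50^7=53
edi=108+4=112
esi=10-2=8
cmp esi, 0  (cmp 8,0)
jne body: taken
ecx=7-5=2
edx=53*2=106
ecx=M[112]=0
edx=106^0=106
edi=112+4=116
esi=8-2=6
cmp esi, 0  (cmp 6,0)
jne body: taken
ecx=0-5=-5
edx=106*(-5)=-530
ecx=M[116]=1
edx=(-530)^1=-529
edi=116+4=120
esi=6-2=4
cmp esi, 0  (cmp 4,0)
jne body: taken
ecx=1-5=-4
edx=(-529)*(-4)=2116
ecx=M[120]=-7
edx=2116^(-7)=-2115
edi=120+4=124
esi=4-2=2
cmp esi, 0  (cmp 2,0)
jne body: taken
ecx=(-7)-5=-12
edx=(-2115)*(-12)=25380
ecx=M[124]=-4
edx=25380^(-4)=-25384
edi=124+4=128
esi=2-2=0
cmp esi, 0  (cmp 0,0)
jne body: not taken
mov [100], edx → M[100]=-25384
halt.

-25384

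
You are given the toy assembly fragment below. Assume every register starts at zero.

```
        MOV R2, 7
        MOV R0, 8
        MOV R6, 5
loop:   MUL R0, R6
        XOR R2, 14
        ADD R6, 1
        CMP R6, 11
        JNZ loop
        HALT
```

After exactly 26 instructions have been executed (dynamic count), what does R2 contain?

9

after MOV R2, 7: R2=7
after MOV R0, 8: R0=8
after MOV R6, 5: R6=5
after MUL R0, R6: R0=8*5=40
after XOR R2, 14: R2=7^14=9
after ADD R6, 1: R6=5+1=6
CMP R6, 11  (cmp 6,11)
JNZ loop: taken
after MUL R0, R6: R0=40*6=240
after XOR R2, 14: R2=9^14=7
after ADD R6, 1: R6=6+1=7
CMP R6, 11  (cmp 7,11)
JNZ loop: taken
after MUL R0, R6: R0=240*7=1680
after XOR R2, 14: R2=7^14=9
after ADD R6, 1: R6=7+1=8
CMP R6, 11  (cmp 8,11)
JNZ loop: taken
after MUL R0, R6: R0=1680*8=13440
after XOR R2, 14: R2=9^14=7
after ADD R6, 1: R6=8+1=9
CMP R6, 11  (cmp 9,11)
JNZ loop: taken
after MUL R0, R6: R0=13440*9=120960
after XOR R2, 14: R2=7^14=9
after ADD R6, 1: R6=9+1=10
After step 26: R2 = 9.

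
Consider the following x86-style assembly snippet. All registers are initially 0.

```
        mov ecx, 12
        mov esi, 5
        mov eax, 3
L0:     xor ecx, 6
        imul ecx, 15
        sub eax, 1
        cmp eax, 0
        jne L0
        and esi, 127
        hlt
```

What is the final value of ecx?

ecx=12
esi=5
eax=3
ecx=12^6=10
ecx=10*15=150
eax=3-1=2
cmp eax, 0  (cmp 2,0)
jne L0: taken
ecx=150^6=144
ecx=144*15=2160
eax=2-1=1
cmp eax, 0  (cmp 1,0)
jne L0: taken
ecx=2160^6=2166
ecx=2166*15=32490
eax=1-1=0
cmp eax, 0  (cmp 0,0)
jne L0: not taken
esi=5&127=5
halt.

32490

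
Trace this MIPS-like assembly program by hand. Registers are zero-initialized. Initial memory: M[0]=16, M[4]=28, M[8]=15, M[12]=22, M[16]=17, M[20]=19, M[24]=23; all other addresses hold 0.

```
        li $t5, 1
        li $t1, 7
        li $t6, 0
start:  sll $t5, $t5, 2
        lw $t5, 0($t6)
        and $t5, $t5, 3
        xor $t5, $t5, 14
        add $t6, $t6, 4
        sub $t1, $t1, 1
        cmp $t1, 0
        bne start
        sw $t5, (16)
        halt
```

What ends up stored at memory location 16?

13

after li $t5, 1: $t5=1
after li $t1, 7: $t1=7
after li $t6, 0: $t6=0
after sll $t5, $t5, 2: $t5=1<<2=4
after lw $t5, 0($t6): $t5=M[0]=16
after and $t5, $t5, 3: $t5=16&3=0
after xor $t5, $t5, 14: $t5=0^14=14
after add $t6, $t6, 4: $t6=0+4=4
after sub $t1, $t1, 1: $t1=7-1=6
cmp $t1, 0  (cmp 6,0)
bne start: taken
after sll $t5, $t5, 2: $t5=14<<2=56
after lw $t5, 0($t6): $t5=M[4]=28
after and $t5, $t5, 3: $t5=28&3=0
after xor $t5, $t5, 14: $t5=0^14=14
after add $t6, $t6, 4: $t6=4+4=8
after sub $t1, $t1, 1: $t1=6-1=5
cmp $t1, 0  (cmp 5,0)
bne start: taken
after sll $t5, $t5, 2: $t5=14<<2=56
after lw $t5, 0($t6): $t5=M[8]=15
after and $t5, $t5, 3: $t5=15&3=3
after xor $t5, $t5, 14: $t5=3^14=13
after add $t6, $t6, 4: $t6=8+4=12
after sub $t1, $t1, 1: $t1=5-1=4
cmp $t1, 0  (cmp 4,0)
bne start: taken
after sll $t5, $t5, 2: $t5=13<<2=52
after lw $t5, 0($t6): $t5=M[12]=22
after and $t5, $t5, 3: $t5=22&3=2
after xor $t5, $t5, 14: $t5=2^14=12
after add $t6, $t6, 4: $t6=12+4=16
after sub $t1, $t1, 1: $t1=4-1=3
cmp $t1, 0  (cmp 3,0)
bne start: taken
after sll $t5, $t5, 2: $t5=12<<2=48
after lw $t5, 0($t6): $t5=M[16]=17
after and $t5, $t5, 3: $t5=17&3=1
after xor $t5, $t5, 14: $t5=1^14=15
after add $t6, $t6, 4: $t6=16+4=20
after sub $t1, $t1, 1: $t1=3-1=2
cmp $t1, 0  (cmp 2,0)
bne start: taken
after sll $t5, $t5, 2: $t5=15<<2=60
after lw $t5, 0($t6): $t5=M[20]=19
after and $t5, $t5, 3: $t5=19&3=3
after xor $t5, $t5, 14: $t5=3^14=13
after add $t6, $t6, 4: $t6=20+4=24
after sub $t1, $t1, 1: $t1=2-1=1
cmp $t1, 0  (cmp 1,0)
bne start: taken
after sll $t5, $t5, 2: $t5=13<<2=52
after lw $t5, 0($t6): $t5=M[24]=23
after and $t5, $t5, 3: $t5=23&3=3
after xor $t5, $t5, 14: $t5=3^14=13
after add $t6, $t6, 4: $t6=24+4=28
after sub $t1, $t1, 1: $t1=1-1=0
cmp $t1, 0  (cmp 0,0)
bne start: not taken
sw $t5, (16) → M[16]=13
halt.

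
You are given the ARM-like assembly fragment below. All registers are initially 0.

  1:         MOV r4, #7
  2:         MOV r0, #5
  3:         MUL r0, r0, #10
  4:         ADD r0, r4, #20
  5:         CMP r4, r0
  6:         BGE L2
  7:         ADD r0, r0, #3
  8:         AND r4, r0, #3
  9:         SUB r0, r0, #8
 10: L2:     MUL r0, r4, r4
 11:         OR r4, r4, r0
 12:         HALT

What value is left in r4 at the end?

MOV r4, #7 → r4=7
MOV r0, #5 → r0=5
MUL r0, r0, #10 → r0=5*10=50
ADD r0, r4, #20 → r0=7+20=27
CMP r4, r0  (cmp 7,27)
BGE L2: not taken
ADD r0, r0, #3 → r0=27+3=30
AND r4, r0, #3 → r4=30&3=2
SUB r0, r0, #8 → r0=30-8=22
MUL r0, r4, r4 → r0=2*2=4
OR r4, r4, r0 → r4=2|4=6
halt.

6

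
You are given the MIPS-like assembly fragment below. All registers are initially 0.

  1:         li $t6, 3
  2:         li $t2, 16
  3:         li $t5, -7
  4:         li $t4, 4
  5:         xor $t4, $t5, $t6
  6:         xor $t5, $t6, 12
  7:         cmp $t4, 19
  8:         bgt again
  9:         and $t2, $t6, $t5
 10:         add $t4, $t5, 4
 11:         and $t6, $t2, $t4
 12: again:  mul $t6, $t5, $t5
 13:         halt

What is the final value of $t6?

li $t6, 3 → $t6=3
li $t2, 16 → $t2=16
li $t5, -7 → $t5=-7
li $t4, 4 → $t4=4
xor $t4, $t5, $t6 → $t4=(-7)^3=-6
xor $t5, $t6, 12 → $t5=3^12=15
cmp $t4, 19  (cmp -6,19)
bgt again: not taken
and $t2, $t6, $t5 → $t2=3&15=3
add $t4, $t5, 4 → $t4=15+4=19
and $t6, $t2, $t4 → $t6=3&19=3
mul $t6, $t5, $t5 → $t6=15*15=225
halt.

225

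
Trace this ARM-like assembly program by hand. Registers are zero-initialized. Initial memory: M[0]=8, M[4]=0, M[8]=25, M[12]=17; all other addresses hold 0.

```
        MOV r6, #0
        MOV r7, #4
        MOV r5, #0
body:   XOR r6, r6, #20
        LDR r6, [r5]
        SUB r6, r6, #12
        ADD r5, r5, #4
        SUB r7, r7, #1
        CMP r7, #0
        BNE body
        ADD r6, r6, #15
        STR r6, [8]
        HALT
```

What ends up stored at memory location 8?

r6=0
r7=4
r5=0
r6=0^20=20
r6=M[0]=8
r6=8-12=-4
r5=0+4=4
r7=4-1=3
CMP r7, #0  (cmp 3,0)
BNE body: taken
r6=(-4)^20=-24
r6=M[4]=0
r6=0-12=-12
r5=4+4=8
r7=3-1=2
CMP r7, #0  (cmp 2,0)
BNE body: taken
r6=(-12)^20=-32
r6=M[8]=25
r6=25-12=13
r5=8+4=12
r7=2-1=1
CMP r7, #0  (cmp 1,0)
BNE body: taken
r6=13^20=25
r6=M[12]=17
r6=17-12=5
r5=12+4=16
r7=1-1=0
CMP r7, #0  (cmp 0,0)
BNE body: not taken
r6=5+15=20
STR r6, [8] → M[8]=20
halt.

20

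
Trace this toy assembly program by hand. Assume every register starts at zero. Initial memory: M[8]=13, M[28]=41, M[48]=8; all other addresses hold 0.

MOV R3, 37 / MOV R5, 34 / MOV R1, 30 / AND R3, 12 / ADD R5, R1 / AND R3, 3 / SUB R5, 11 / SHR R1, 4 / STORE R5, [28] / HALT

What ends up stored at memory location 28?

53

after MOV R3, 37: R3=37
after MOV R5, 34: R5=34
after MOV R1, 30: R1=30
after AND R3, 12: R3=37&12=4
after ADD R5, R1: R5=34+30=64
after AND R3, 3: R3=4&3=0
after SUB R5, 11: R5=64-11=53
after SHR R1, 4: R1=30>>4=1
STORE R5, [28] → M[28]=53
halt.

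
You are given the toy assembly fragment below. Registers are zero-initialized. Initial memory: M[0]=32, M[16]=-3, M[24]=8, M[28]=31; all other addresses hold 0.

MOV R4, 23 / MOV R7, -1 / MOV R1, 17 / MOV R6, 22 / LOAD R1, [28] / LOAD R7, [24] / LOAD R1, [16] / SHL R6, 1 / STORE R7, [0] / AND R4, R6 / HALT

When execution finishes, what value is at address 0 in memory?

8

R4=23
R7=-1
R1=17
R6=22
R1=M[28]=31
R7=M[24]=8
R1=M[16]=-3
R6=22<<1=44
STORE R7, [0] → M[0]=8
R4=23&44=4
halt.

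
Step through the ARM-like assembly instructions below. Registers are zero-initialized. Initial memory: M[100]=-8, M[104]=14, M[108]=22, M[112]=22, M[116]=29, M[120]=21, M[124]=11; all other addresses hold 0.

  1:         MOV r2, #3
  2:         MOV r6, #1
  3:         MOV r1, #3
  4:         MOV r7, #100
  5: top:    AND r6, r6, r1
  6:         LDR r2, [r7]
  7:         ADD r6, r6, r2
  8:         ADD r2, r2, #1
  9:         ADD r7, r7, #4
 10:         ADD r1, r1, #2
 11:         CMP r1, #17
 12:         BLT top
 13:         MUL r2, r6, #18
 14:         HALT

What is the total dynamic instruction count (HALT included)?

MOV r2, #3 → r2=3
MOV r6, #1 → r6=1
MOV r1, #3 → r1=3
MOV r7, #100 → r7=100
AND r6, r6, r1 → r6=1&3=1
LDR r2, [r7] → r2=M[100]=-8
ADD r6, r6, r2 → r6=1+(-8)=-7
ADD r2, r2, #1 → r2=(-8)+1=-7
ADD r7, r7, #4 → r7=100+4=104
ADD r1, r1, #2 → r1=3+2=5
CMP r1, #17  (cmp 5,17)
BLT top: taken
AND r6, r6, r1 → r6=(-7)&5=1
LDR r2, [r7] → r2=M[104]=14
ADD r6, r6, r2 → r6=1+14=15
ADD r2, r2, #1 → r2=14+1=15
ADD r7, r7, #4 → r7=104+4=108
ADD r1, r1, #2 → r1=5+2=7
CMP r1, #17  (cmp 7,17)
BLT top: taken
AND r6, r6, r1 → r6=15&7=7
LDR r2, [r7] → r2=M[108]=22
ADD r6, r6, r2 → r6=7+22=29
ADD r2, r2, #1 → r2=22+1=23
ADD r7, r7, #4 → r7=108+4=112
ADD r1, r1, #2 → r1=7+2=9
CMP r1, #17  (cmp 9,17)
BLT top: taken
AND r6, r6, r1 → r6=29&9=9
LDR r2, [r7] → r2=M[112]=22
ADD r6, r6, r2 → r6=9+22=31
ADD r2, r2, #1 → r2=22+1=23
ADD r7, r7, #4 → r7=112+4=116
ADD r1, r1, #2 → r1=9+2=11
CMP r1, #17  (cmp 11,17)
BLT top: taken
AND r6, r6, r1 → r6=31&11=11
LDR r2, [r7] → r2=M[116]=29
ADD r6, r6, r2 → r6=11+29=40
ADD r2, r2, #1 → r2=29+1=30
ADD r7, r7, #4 → r7=116+4=120
ADD r1, r1, #2 → r1=11+2=13
CMP r1, #17  (cmp 13,17)
BLT top: taken
AND r6, r6, r1 → r6=40&13=8
LDR r2, [r7] → r2=M[120]=21
ADD r6, r6, r2 → r6=8+21=29
ADD r2, r2, #1 → r2=21+1=22
ADD r7, r7, #4 → r7=120+4=124
ADD r1, r1, #2 → r1=13+2=15
CMP r1, #17  (cmp 15,17)
BLT top: taken
AND r6, r6, r1 → r6=29&15=13
LDR r2, [r7] → r2=M[124]=11
ADD r6, r6, r2 → r6=13+11=24
ADD r2, r2, #1 → r2=11+1=12
ADD r7, r7, #4 → r7=124+4=128
ADD r1, r1, #2 → r1=15+2=17
CMP r1, #17  (cmp 17,17)
BLT top: not taken
MUL r2, r6, #18 → r2=24*18=432
halt.
Total executed instructions: 62.

62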